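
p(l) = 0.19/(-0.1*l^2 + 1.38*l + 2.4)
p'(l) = 0.19*(0.2*l - 1.38)/(-0.1*l^2 + 1.38*l + 2.4)^2 = (0.038*l - 0.2622)/(-0.1*l^2 + 1.38*l + 2.4)^2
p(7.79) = 0.03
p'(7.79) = 0.00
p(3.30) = 0.03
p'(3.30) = -0.00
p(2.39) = 0.04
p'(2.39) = -0.01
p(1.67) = 0.04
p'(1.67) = -0.01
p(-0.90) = 0.18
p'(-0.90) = -0.26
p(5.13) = 0.03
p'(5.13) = -0.00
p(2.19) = 0.04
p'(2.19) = -0.01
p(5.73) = 0.03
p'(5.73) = -0.00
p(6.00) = 0.03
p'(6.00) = -0.00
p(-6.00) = -0.02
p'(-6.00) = -0.01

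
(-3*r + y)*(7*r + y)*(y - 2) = -21*r^2*y + 42*r^2 + 4*r*y^2 - 8*r*y + y^3 - 2*y^2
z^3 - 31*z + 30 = (z - 5)*(z - 1)*(z + 6)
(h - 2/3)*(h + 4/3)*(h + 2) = h^3 + 8*h^2/3 + 4*h/9 - 16/9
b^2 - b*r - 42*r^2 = (b - 7*r)*(b + 6*r)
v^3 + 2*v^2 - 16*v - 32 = (v - 4)*(v + 2)*(v + 4)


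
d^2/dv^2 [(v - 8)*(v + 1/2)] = 2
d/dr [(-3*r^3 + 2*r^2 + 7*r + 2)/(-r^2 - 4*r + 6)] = (3*r^4 + 24*r^3 - 55*r^2 + 28*r + 50)/(r^4 + 8*r^3 + 4*r^2 - 48*r + 36)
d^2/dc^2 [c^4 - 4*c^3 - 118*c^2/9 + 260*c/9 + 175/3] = 12*c^2 - 24*c - 236/9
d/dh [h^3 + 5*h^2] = h*(3*h + 10)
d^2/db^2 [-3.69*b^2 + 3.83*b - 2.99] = -7.38000000000000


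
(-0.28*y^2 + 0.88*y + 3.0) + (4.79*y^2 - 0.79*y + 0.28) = 4.51*y^2 + 0.09*y + 3.28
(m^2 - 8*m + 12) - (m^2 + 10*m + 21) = -18*m - 9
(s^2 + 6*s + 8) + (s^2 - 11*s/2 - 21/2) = 2*s^2 + s/2 - 5/2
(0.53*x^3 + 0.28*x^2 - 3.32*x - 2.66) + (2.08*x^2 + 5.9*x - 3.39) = 0.53*x^3 + 2.36*x^2 + 2.58*x - 6.05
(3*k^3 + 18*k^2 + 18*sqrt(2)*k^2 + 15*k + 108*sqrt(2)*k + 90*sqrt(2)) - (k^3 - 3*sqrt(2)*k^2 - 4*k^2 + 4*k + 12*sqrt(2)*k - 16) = 2*k^3 + 22*k^2 + 21*sqrt(2)*k^2 + 11*k + 96*sqrt(2)*k + 16 + 90*sqrt(2)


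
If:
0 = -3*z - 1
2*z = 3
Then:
No Solution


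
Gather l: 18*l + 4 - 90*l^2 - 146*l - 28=-90*l^2 - 128*l - 24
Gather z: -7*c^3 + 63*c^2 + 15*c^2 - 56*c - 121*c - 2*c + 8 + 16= -7*c^3 + 78*c^2 - 179*c + 24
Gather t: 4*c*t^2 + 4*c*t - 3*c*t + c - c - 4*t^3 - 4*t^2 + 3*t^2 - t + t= c*t - 4*t^3 + t^2*(4*c - 1)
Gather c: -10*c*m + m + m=-10*c*m + 2*m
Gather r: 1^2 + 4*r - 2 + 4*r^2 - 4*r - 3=4*r^2 - 4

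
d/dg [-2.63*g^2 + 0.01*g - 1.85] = 0.01 - 5.26*g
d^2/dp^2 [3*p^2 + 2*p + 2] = 6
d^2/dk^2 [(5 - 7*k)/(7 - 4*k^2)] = 8*(16*k^2*(7*k - 5) + (5 - 21*k)*(4*k^2 - 7))/(4*k^2 - 7)^3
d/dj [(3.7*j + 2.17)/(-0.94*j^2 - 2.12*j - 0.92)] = (3.478*j^2 + 4.0796*j + 1.1964)/(0.8836*j^4 + 3.9856*j^3 + 6.224*j^2 + 3.9008*j + 0.8464)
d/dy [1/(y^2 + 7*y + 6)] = (-2*y - 7)/(y^2 + 7*y + 6)^2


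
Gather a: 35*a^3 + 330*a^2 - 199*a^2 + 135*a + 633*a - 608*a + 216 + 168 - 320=35*a^3 + 131*a^2 + 160*a + 64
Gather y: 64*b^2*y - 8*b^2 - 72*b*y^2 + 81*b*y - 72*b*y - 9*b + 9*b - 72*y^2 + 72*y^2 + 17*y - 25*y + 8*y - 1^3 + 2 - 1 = -8*b^2 - 72*b*y^2 + y*(64*b^2 + 9*b)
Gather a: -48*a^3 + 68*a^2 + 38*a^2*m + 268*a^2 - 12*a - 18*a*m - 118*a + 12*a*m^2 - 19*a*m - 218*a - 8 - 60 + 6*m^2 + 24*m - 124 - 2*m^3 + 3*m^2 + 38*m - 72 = -48*a^3 + a^2*(38*m + 336) + a*(12*m^2 - 37*m - 348) - 2*m^3 + 9*m^2 + 62*m - 264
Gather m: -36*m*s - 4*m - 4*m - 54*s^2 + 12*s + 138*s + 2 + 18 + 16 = m*(-36*s - 8) - 54*s^2 + 150*s + 36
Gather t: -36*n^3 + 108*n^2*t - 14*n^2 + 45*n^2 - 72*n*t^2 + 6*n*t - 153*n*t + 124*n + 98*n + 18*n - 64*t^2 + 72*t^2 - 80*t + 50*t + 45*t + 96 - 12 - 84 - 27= -36*n^3 + 31*n^2 + 240*n + t^2*(8 - 72*n) + t*(108*n^2 - 147*n + 15) - 27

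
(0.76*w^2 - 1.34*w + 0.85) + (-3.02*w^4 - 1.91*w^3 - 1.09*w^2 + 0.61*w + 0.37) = -3.02*w^4 - 1.91*w^3 - 0.33*w^2 - 0.73*w + 1.22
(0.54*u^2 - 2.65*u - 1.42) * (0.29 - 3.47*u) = -1.8738*u^3 + 9.3521*u^2 + 4.1589*u - 0.4118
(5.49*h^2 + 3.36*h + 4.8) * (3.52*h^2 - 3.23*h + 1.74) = 19.3248*h^4 - 5.9055*h^3 + 15.5958*h^2 - 9.6576*h + 8.352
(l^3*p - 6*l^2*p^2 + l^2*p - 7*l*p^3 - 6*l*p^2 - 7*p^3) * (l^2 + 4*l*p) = l^5*p - 2*l^4*p^2 + l^4*p - 31*l^3*p^3 - 2*l^3*p^2 - 28*l^2*p^4 - 31*l^2*p^3 - 28*l*p^4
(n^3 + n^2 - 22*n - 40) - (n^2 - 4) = n^3 - 22*n - 36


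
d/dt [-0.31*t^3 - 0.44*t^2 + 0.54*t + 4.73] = -0.93*t^2 - 0.88*t + 0.54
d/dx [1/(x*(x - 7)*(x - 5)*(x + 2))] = 2*(-2*x^3 + 15*x^2 - 11*x - 35)/(x^2*(x^6 - 20*x^5 + 122*x^4 - 80*x^3 - 1279*x^2 + 1540*x + 4900))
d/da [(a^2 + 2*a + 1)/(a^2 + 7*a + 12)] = (5*a^2 + 22*a + 17)/(a^4 + 14*a^3 + 73*a^2 + 168*a + 144)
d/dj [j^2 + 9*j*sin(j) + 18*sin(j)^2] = 9*j*cos(j) + 2*j + 9*sin(j) + 18*sin(2*j)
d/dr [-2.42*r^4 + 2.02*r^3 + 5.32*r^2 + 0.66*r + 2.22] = -9.68*r^3 + 6.06*r^2 + 10.64*r + 0.66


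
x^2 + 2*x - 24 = (x - 4)*(x + 6)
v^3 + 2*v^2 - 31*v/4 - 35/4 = (v - 5/2)*(v + 1)*(v + 7/2)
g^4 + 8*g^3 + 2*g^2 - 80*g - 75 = (g - 3)*(g + 1)*(g + 5)^2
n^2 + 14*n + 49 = (n + 7)^2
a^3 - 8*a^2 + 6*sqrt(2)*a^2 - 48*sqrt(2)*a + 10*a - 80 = (a - 8)*(a + sqrt(2))*(a + 5*sqrt(2))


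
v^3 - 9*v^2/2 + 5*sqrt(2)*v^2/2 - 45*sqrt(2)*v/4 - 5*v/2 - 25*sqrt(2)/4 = (v - 5)*(v + 1/2)*(v + 5*sqrt(2)/2)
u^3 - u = u*(u - 1)*(u + 1)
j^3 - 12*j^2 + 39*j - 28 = (j - 7)*(j - 4)*(j - 1)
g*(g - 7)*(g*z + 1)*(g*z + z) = g^4*z^2 - 6*g^3*z^2 + g^3*z - 7*g^2*z^2 - 6*g^2*z - 7*g*z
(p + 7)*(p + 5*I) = p^2 + 7*p + 5*I*p + 35*I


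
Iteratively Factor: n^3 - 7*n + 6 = (n + 3)*(n^2 - 3*n + 2) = (n - 1)*(n + 3)*(n - 2)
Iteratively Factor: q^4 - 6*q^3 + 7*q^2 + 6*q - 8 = (q - 4)*(q^3 - 2*q^2 - q + 2) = (q - 4)*(q + 1)*(q^2 - 3*q + 2) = (q - 4)*(q - 2)*(q + 1)*(q - 1)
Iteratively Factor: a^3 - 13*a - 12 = (a - 4)*(a^2 + 4*a + 3) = (a - 4)*(a + 1)*(a + 3)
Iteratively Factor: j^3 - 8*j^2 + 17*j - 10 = (j - 1)*(j^2 - 7*j + 10) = (j - 2)*(j - 1)*(j - 5)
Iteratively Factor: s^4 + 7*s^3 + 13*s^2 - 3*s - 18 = (s + 3)*(s^3 + 4*s^2 + s - 6) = (s - 1)*(s + 3)*(s^2 + 5*s + 6) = (s - 1)*(s + 2)*(s + 3)*(s + 3)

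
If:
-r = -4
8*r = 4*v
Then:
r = 4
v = 8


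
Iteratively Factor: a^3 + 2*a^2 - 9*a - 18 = (a - 3)*(a^2 + 5*a + 6) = (a - 3)*(a + 3)*(a + 2)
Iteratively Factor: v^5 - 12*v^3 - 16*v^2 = (v + 2)*(v^4 - 2*v^3 - 8*v^2) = v*(v + 2)*(v^3 - 2*v^2 - 8*v) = v*(v - 4)*(v + 2)*(v^2 + 2*v) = v^2*(v - 4)*(v + 2)*(v + 2)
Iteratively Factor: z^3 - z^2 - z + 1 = (z - 1)*(z^2 - 1) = (z - 1)*(z + 1)*(z - 1)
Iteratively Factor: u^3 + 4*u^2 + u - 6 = (u + 3)*(u^2 + u - 2) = (u + 2)*(u + 3)*(u - 1)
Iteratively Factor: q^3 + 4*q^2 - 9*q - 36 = (q + 3)*(q^2 + q - 12) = (q + 3)*(q + 4)*(q - 3)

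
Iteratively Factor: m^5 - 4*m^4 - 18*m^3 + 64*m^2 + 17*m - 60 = (m - 1)*(m^4 - 3*m^3 - 21*m^2 + 43*m + 60) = (m - 3)*(m - 1)*(m^3 - 21*m - 20) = (m - 5)*(m - 3)*(m - 1)*(m^2 + 5*m + 4) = (m - 5)*(m - 3)*(m - 1)*(m + 1)*(m + 4)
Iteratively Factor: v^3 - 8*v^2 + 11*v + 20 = (v - 5)*(v^2 - 3*v - 4) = (v - 5)*(v + 1)*(v - 4)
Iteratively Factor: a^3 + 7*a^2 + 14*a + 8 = (a + 4)*(a^2 + 3*a + 2) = (a + 1)*(a + 4)*(a + 2)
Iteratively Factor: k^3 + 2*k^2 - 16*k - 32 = (k + 2)*(k^2 - 16) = (k - 4)*(k + 2)*(k + 4)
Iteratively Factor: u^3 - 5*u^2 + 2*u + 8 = (u - 2)*(u^2 - 3*u - 4) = (u - 4)*(u - 2)*(u + 1)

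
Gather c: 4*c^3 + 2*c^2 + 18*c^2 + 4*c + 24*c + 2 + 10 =4*c^3 + 20*c^2 + 28*c + 12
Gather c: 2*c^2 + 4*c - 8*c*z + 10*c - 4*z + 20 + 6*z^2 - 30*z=2*c^2 + c*(14 - 8*z) + 6*z^2 - 34*z + 20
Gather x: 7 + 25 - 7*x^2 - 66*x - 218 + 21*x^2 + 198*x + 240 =14*x^2 + 132*x + 54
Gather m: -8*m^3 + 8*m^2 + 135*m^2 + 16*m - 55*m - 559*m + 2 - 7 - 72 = -8*m^3 + 143*m^2 - 598*m - 77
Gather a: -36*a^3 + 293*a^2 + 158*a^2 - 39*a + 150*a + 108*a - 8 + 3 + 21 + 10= -36*a^3 + 451*a^2 + 219*a + 26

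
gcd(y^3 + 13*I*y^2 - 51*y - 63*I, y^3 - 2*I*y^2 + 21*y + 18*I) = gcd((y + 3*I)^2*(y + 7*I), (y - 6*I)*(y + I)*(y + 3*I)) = y + 3*I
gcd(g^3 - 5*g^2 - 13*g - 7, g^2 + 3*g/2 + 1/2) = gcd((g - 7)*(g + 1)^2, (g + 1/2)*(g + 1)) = g + 1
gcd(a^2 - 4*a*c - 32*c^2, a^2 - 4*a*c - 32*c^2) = a^2 - 4*a*c - 32*c^2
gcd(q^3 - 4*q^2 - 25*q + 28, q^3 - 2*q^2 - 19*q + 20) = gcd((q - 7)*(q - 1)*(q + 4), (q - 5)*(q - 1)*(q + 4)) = q^2 + 3*q - 4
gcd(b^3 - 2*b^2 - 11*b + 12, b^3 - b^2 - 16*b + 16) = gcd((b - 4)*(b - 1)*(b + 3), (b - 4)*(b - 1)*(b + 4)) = b^2 - 5*b + 4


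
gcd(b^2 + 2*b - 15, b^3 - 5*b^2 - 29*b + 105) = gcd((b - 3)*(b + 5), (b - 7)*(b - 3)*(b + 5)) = b^2 + 2*b - 15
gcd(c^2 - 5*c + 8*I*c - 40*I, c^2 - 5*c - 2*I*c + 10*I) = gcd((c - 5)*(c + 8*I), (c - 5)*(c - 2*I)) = c - 5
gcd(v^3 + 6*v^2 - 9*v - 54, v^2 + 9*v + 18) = v^2 + 9*v + 18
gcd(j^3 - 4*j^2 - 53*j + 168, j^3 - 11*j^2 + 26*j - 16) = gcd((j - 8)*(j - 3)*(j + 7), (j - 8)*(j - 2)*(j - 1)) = j - 8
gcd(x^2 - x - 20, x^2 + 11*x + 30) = 1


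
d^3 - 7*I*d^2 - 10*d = d*(d - 5*I)*(d - 2*I)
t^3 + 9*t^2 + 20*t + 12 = (t + 1)*(t + 2)*(t + 6)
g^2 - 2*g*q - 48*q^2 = (g - 8*q)*(g + 6*q)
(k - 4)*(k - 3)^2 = k^3 - 10*k^2 + 33*k - 36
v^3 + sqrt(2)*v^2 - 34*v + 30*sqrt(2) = (v - 3*sqrt(2))*(v - sqrt(2))*(v + 5*sqrt(2))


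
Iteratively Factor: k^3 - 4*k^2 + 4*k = (k)*(k^2 - 4*k + 4) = k*(k - 2)*(k - 2)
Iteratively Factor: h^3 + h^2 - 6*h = (h + 3)*(h^2 - 2*h) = (h - 2)*(h + 3)*(h)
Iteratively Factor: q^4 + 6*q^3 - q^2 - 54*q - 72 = (q + 4)*(q^3 + 2*q^2 - 9*q - 18) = (q + 3)*(q + 4)*(q^2 - q - 6) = (q - 3)*(q + 3)*(q + 4)*(q + 2)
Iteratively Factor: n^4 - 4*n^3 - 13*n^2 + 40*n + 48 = (n - 4)*(n^3 - 13*n - 12) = (n - 4)^2*(n^2 + 4*n + 3) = (n - 4)^2*(n + 1)*(n + 3)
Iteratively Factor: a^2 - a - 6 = (a + 2)*(a - 3)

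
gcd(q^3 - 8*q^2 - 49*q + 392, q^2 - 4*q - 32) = q - 8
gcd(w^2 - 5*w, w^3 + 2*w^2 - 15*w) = w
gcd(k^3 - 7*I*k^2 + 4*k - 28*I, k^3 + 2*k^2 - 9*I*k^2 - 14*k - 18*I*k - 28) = k^2 - 9*I*k - 14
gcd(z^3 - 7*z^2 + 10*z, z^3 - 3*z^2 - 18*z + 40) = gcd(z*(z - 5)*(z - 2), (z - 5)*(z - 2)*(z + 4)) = z^2 - 7*z + 10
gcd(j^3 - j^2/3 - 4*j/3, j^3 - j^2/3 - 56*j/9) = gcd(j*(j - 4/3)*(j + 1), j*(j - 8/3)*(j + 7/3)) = j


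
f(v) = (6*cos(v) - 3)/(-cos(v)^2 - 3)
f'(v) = -2*(6*cos(v) - 3)*sin(v)*cos(v)/(-cos(v)^2 - 3)^2 - 6*sin(v)/(-cos(v)^2 - 3)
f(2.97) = 2.24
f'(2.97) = 0.07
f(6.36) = -0.75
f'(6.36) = 0.09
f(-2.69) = 2.20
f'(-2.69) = -0.23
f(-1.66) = 1.18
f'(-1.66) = -1.92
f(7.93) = 1.15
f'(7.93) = 1.93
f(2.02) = 1.76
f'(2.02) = 1.26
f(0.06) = -0.75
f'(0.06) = 0.07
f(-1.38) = 0.61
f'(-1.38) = -2.02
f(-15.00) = 2.11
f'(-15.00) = -0.51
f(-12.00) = -0.56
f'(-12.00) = 0.73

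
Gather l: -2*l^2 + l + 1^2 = -2*l^2 + l + 1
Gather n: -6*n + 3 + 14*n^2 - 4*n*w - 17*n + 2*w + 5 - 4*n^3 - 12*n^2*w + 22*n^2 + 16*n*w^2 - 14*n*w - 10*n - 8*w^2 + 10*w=-4*n^3 + n^2*(36 - 12*w) + n*(16*w^2 - 18*w - 33) - 8*w^2 + 12*w + 8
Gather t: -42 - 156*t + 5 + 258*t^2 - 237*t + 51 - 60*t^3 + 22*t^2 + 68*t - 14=-60*t^3 + 280*t^2 - 325*t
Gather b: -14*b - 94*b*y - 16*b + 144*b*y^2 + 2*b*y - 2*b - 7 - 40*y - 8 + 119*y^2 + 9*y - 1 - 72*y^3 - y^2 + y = b*(144*y^2 - 92*y - 32) - 72*y^3 + 118*y^2 - 30*y - 16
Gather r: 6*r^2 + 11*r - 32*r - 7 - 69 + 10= 6*r^2 - 21*r - 66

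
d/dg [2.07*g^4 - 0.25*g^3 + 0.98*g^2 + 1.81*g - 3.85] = 8.28*g^3 - 0.75*g^2 + 1.96*g + 1.81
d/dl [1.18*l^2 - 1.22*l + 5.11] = 2.36*l - 1.22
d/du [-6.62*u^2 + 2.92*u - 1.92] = 2.92 - 13.24*u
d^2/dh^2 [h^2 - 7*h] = 2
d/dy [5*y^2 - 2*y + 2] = 10*y - 2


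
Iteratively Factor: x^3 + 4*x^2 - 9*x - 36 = (x + 4)*(x^2 - 9) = (x - 3)*(x + 4)*(x + 3)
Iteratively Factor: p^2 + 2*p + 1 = (p + 1)*(p + 1)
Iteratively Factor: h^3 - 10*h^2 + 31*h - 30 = (h - 2)*(h^2 - 8*h + 15) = (h - 5)*(h - 2)*(h - 3)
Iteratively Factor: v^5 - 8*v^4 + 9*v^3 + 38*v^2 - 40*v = (v)*(v^4 - 8*v^3 + 9*v^2 + 38*v - 40) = v*(v - 1)*(v^3 - 7*v^2 + 2*v + 40) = v*(v - 5)*(v - 1)*(v^2 - 2*v - 8) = v*(v - 5)*(v - 4)*(v - 1)*(v + 2)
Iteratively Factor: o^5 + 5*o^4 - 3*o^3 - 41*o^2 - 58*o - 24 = (o + 4)*(o^4 + o^3 - 7*o^2 - 13*o - 6) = (o - 3)*(o + 4)*(o^3 + 4*o^2 + 5*o + 2) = (o - 3)*(o + 1)*(o + 4)*(o^2 + 3*o + 2) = (o - 3)*(o + 1)^2*(o + 4)*(o + 2)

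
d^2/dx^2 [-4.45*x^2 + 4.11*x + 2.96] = -8.90000000000000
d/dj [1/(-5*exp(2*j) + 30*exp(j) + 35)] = 2*(exp(j) - 3)*exp(j)/(5*(-exp(2*j) + 6*exp(j) + 7)^2)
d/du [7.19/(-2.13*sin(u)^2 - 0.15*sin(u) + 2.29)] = (30.6294*sin(u) + 1.0785)*cos(u)/(2.13*sin(u)^2 + 0.15*sin(u) - 2.29)^2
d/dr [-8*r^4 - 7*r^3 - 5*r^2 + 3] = r*(-32*r^2 - 21*r - 10)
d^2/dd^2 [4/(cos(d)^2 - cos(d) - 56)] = 4*(4*sin(d)^4 - 227*sin(d)^2 - 209*cos(d)/4 - 3*cos(3*d)/4 + 109)/(sin(d)^2 + cos(d) + 55)^3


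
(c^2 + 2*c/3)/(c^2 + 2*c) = (c + 2/3)/(c + 2)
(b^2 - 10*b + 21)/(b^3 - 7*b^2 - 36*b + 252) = (b - 3)/(b^2 - 36)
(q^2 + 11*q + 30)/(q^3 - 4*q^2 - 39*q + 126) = (q + 5)/(q^2 - 10*q + 21)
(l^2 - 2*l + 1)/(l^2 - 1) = (l - 1)/(l + 1)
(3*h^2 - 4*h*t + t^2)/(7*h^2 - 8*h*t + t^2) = (-3*h + t)/(-7*h + t)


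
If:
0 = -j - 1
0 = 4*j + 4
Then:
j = -1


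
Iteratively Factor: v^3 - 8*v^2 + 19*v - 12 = (v - 3)*(v^2 - 5*v + 4) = (v - 4)*(v - 3)*(v - 1)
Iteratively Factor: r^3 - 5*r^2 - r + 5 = (r - 5)*(r^2 - 1) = (r - 5)*(r - 1)*(r + 1)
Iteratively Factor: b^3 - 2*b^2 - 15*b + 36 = (b + 4)*(b^2 - 6*b + 9) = (b - 3)*(b + 4)*(b - 3)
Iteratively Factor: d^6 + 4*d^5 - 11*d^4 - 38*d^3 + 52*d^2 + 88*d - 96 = (d - 1)*(d^5 + 5*d^4 - 6*d^3 - 44*d^2 + 8*d + 96) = (d - 2)*(d - 1)*(d^4 + 7*d^3 + 8*d^2 - 28*d - 48) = (d - 2)*(d - 1)*(d + 2)*(d^3 + 5*d^2 - 2*d - 24) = (d - 2)*(d - 1)*(d + 2)*(d + 3)*(d^2 + 2*d - 8) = (d - 2)*(d - 1)*(d + 2)*(d + 3)*(d + 4)*(d - 2)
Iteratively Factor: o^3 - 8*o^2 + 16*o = (o)*(o^2 - 8*o + 16) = o*(o - 4)*(o - 4)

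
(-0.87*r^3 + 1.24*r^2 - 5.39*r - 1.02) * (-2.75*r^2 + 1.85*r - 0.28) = 2.3925*r^5 - 5.0195*r^4 + 17.3601*r^3 - 7.5137*r^2 - 0.3778*r + 0.2856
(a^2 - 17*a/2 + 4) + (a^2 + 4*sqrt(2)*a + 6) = 2*a^2 - 17*a/2 + 4*sqrt(2)*a + 10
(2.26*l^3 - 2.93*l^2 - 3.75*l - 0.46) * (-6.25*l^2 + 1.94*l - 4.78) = -14.125*l^5 + 22.6969*l^4 + 6.9505*l^3 + 9.6054*l^2 + 17.0326*l + 2.1988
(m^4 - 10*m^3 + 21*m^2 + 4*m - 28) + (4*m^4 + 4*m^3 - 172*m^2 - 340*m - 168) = 5*m^4 - 6*m^3 - 151*m^2 - 336*m - 196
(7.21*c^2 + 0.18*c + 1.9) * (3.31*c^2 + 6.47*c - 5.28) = 23.8651*c^4 + 47.2445*c^3 - 30.6152*c^2 + 11.3426*c - 10.032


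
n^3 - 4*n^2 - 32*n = n*(n - 8)*(n + 4)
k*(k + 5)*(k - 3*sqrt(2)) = k^3 - 3*sqrt(2)*k^2 + 5*k^2 - 15*sqrt(2)*k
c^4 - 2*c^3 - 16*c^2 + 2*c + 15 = (c - 5)*(c - 1)*(c + 1)*(c + 3)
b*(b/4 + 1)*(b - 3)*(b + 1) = b^4/4 + b^3/2 - 11*b^2/4 - 3*b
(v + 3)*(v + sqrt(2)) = v^2 + sqrt(2)*v + 3*v + 3*sqrt(2)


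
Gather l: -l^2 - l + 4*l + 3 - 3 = -l^2 + 3*l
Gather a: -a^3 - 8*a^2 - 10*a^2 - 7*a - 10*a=-a^3 - 18*a^2 - 17*a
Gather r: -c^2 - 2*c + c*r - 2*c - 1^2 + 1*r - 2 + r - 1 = -c^2 - 4*c + r*(c + 2) - 4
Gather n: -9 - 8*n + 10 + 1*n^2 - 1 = n^2 - 8*n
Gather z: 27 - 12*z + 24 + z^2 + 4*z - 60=z^2 - 8*z - 9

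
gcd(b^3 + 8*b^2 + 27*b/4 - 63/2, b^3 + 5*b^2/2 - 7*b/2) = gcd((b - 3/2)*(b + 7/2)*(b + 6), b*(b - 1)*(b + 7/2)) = b + 7/2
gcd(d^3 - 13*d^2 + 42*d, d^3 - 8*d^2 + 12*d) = d^2 - 6*d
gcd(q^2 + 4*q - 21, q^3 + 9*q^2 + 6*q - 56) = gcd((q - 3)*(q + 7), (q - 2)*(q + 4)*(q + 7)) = q + 7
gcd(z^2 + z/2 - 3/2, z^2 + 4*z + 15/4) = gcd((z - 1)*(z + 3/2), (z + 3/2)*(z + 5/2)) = z + 3/2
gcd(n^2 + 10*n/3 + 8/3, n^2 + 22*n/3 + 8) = n + 4/3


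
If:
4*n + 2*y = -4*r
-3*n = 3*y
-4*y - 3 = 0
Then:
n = 3/4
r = -3/8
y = -3/4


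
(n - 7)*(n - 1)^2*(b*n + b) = b*n^4 - 8*b*n^3 + 6*b*n^2 + 8*b*n - 7*b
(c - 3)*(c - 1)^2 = c^3 - 5*c^2 + 7*c - 3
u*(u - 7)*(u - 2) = u^3 - 9*u^2 + 14*u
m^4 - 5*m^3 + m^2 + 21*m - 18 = (m - 3)^2*(m - 1)*(m + 2)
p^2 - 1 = (p - 1)*(p + 1)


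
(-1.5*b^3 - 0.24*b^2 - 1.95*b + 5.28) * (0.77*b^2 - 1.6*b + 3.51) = -1.155*b^5 + 2.2152*b^4 - 6.3825*b^3 + 6.3432*b^2 - 15.2925*b + 18.5328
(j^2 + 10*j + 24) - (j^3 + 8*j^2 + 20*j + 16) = -j^3 - 7*j^2 - 10*j + 8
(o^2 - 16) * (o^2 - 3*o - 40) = o^4 - 3*o^3 - 56*o^2 + 48*o + 640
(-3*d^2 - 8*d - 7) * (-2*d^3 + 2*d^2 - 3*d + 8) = 6*d^5 + 10*d^4 + 7*d^3 - 14*d^2 - 43*d - 56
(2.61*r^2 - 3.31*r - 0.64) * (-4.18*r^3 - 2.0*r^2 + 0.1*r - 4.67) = -10.9098*r^5 + 8.6158*r^4 + 9.5562*r^3 - 11.2397*r^2 + 15.3937*r + 2.9888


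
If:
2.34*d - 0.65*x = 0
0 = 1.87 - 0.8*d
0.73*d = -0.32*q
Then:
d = 2.34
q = -5.33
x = 8.42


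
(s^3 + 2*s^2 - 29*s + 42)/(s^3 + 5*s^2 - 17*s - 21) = (s - 2)/(s + 1)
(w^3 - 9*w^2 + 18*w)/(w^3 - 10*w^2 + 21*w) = (w - 6)/(w - 7)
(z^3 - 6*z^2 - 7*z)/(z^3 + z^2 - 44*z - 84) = z*(z + 1)/(z^2 + 8*z + 12)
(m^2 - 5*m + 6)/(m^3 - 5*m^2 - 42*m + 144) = (m - 2)/(m^2 - 2*m - 48)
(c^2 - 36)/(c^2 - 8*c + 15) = (c^2 - 36)/(c^2 - 8*c + 15)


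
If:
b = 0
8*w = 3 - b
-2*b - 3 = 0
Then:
No Solution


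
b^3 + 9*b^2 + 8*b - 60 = (b - 2)*(b + 5)*(b + 6)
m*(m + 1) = m^2 + m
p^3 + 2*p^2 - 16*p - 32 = (p - 4)*(p + 2)*(p + 4)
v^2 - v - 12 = (v - 4)*(v + 3)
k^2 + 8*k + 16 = (k + 4)^2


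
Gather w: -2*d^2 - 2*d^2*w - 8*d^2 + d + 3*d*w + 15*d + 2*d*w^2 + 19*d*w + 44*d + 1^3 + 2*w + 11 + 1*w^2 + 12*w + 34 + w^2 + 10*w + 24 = -10*d^2 + 60*d + w^2*(2*d + 2) + w*(-2*d^2 + 22*d + 24) + 70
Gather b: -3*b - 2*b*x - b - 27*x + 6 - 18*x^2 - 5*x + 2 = b*(-2*x - 4) - 18*x^2 - 32*x + 8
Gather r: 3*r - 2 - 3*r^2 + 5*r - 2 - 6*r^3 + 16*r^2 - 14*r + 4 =-6*r^3 + 13*r^2 - 6*r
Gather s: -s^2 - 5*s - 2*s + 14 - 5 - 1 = -s^2 - 7*s + 8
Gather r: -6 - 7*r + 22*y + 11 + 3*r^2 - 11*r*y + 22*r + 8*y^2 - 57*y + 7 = 3*r^2 + r*(15 - 11*y) + 8*y^2 - 35*y + 12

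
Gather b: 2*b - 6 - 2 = 2*b - 8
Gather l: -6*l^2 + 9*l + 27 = -6*l^2 + 9*l + 27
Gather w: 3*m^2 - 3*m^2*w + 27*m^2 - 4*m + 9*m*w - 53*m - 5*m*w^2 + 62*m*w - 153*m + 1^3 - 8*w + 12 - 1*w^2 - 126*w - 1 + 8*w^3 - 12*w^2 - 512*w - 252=30*m^2 - 210*m + 8*w^3 + w^2*(-5*m - 13) + w*(-3*m^2 + 71*m - 646) - 240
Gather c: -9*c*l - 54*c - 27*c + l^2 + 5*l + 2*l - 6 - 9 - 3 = c*(-9*l - 81) + l^2 + 7*l - 18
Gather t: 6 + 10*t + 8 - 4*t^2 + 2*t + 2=-4*t^2 + 12*t + 16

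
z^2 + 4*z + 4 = (z + 2)^2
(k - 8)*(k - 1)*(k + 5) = k^3 - 4*k^2 - 37*k + 40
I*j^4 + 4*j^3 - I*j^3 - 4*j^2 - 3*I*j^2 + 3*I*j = j*(j - 3*I)*(j - I)*(I*j - I)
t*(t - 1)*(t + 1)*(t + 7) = t^4 + 7*t^3 - t^2 - 7*t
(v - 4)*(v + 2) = v^2 - 2*v - 8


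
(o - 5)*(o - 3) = o^2 - 8*o + 15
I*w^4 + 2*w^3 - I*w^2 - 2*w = w*(w - 1)*(w - 2*I)*(I*w + I)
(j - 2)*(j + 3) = j^2 + j - 6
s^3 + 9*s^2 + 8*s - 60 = (s - 2)*(s + 5)*(s + 6)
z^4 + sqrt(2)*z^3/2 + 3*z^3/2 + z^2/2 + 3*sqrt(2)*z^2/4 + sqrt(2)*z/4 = z*(z + 1/2)*(z + 1)*(z + sqrt(2)/2)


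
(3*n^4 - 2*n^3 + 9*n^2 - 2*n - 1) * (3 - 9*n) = -27*n^5 + 27*n^4 - 87*n^3 + 45*n^2 + 3*n - 3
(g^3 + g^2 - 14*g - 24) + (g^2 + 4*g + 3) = g^3 + 2*g^2 - 10*g - 21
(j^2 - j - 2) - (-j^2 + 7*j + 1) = 2*j^2 - 8*j - 3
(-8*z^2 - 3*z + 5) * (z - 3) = -8*z^3 + 21*z^2 + 14*z - 15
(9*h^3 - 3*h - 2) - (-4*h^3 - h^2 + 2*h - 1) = 13*h^3 + h^2 - 5*h - 1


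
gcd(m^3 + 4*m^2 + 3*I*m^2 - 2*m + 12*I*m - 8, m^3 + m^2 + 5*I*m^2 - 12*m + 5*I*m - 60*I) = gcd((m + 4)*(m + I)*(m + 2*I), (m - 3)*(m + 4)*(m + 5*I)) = m + 4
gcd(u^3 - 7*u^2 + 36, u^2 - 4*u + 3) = u - 3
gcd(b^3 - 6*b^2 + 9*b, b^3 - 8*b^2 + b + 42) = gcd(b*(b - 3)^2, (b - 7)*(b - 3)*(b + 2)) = b - 3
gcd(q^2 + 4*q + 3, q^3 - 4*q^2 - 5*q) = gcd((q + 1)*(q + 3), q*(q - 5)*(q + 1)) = q + 1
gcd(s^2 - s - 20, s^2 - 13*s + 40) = s - 5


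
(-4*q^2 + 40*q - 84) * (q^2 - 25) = -4*q^4 + 40*q^3 + 16*q^2 - 1000*q + 2100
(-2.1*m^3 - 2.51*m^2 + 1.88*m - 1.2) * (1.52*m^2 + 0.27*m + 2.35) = -3.192*m^5 - 4.3822*m^4 - 2.7551*m^3 - 7.2149*m^2 + 4.094*m - 2.82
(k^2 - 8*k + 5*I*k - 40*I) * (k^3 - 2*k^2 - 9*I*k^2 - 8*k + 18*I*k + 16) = k^5 - 10*k^4 - 4*I*k^4 + 53*k^3 + 40*I*k^3 - 370*k^2 - 104*I*k^2 + 592*k + 400*I*k - 640*I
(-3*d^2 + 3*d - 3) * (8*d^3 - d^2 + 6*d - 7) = -24*d^5 + 27*d^4 - 45*d^3 + 42*d^2 - 39*d + 21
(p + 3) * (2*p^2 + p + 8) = 2*p^3 + 7*p^2 + 11*p + 24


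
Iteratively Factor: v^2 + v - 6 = (v + 3)*(v - 2)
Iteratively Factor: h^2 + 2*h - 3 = (h + 3)*(h - 1)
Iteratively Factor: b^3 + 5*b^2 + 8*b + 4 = (b + 2)*(b^2 + 3*b + 2) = (b + 1)*(b + 2)*(b + 2)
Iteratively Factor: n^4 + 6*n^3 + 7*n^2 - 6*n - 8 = (n + 1)*(n^3 + 5*n^2 + 2*n - 8) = (n - 1)*(n + 1)*(n^2 + 6*n + 8) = (n - 1)*(n + 1)*(n + 4)*(n + 2)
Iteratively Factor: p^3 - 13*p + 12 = (p + 4)*(p^2 - 4*p + 3) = (p - 1)*(p + 4)*(p - 3)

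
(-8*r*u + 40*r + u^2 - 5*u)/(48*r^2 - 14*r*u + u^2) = (5 - u)/(6*r - u)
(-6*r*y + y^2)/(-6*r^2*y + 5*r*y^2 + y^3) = (-6*r + y)/(-6*r^2 + 5*r*y + y^2)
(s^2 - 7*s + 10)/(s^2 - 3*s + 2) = (s - 5)/(s - 1)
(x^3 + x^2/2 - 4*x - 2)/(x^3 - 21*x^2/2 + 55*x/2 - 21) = (2*x^2 + 5*x + 2)/(2*x^2 - 17*x + 21)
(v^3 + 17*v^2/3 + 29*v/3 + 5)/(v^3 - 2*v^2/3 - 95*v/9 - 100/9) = 3*(v^2 + 4*v + 3)/(3*v^2 - 7*v - 20)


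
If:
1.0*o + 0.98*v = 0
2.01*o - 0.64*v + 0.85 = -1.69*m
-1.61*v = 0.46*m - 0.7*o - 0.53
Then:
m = -0.11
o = -0.25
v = 0.25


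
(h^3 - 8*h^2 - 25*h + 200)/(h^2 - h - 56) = (h^2 - 25)/(h + 7)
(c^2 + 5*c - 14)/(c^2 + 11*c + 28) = (c - 2)/(c + 4)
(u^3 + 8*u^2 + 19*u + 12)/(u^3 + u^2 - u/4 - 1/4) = 4*(u^2 + 7*u + 12)/(4*u^2 - 1)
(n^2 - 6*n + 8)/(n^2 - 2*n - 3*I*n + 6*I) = (n - 4)/(n - 3*I)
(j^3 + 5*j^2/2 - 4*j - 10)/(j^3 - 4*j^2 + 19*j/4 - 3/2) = 2*(2*j^2 + 9*j + 10)/(4*j^2 - 8*j + 3)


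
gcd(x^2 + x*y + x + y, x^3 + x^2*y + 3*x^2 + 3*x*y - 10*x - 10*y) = x + y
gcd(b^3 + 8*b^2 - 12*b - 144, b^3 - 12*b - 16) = b - 4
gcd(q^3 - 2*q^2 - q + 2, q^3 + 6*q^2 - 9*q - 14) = q^2 - q - 2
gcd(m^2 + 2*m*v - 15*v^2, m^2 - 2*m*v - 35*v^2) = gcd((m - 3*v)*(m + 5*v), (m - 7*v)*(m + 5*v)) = m + 5*v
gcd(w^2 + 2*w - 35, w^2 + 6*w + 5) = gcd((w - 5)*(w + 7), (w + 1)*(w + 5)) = 1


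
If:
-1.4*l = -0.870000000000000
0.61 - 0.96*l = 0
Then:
No Solution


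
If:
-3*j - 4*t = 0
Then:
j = -4*t/3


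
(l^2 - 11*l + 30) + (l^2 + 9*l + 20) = 2*l^2 - 2*l + 50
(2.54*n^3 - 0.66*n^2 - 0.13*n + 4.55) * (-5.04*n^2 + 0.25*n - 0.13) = -12.8016*n^5 + 3.9614*n^4 + 0.16*n^3 - 22.8787*n^2 + 1.1544*n - 0.5915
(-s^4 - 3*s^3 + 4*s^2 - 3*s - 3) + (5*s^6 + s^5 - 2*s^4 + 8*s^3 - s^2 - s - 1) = 5*s^6 + s^5 - 3*s^4 + 5*s^3 + 3*s^2 - 4*s - 4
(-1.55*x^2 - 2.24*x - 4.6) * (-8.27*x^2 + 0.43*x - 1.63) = 12.8185*x^4 + 17.8583*x^3 + 39.6053*x^2 + 1.6732*x + 7.498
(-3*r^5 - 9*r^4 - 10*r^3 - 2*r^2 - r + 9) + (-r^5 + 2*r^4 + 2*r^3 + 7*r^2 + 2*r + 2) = -4*r^5 - 7*r^4 - 8*r^3 + 5*r^2 + r + 11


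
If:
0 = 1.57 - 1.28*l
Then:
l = 1.23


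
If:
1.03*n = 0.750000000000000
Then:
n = 0.73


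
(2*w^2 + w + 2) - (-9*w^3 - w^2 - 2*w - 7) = 9*w^3 + 3*w^2 + 3*w + 9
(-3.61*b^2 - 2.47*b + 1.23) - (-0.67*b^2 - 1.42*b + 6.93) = -2.94*b^2 - 1.05*b - 5.7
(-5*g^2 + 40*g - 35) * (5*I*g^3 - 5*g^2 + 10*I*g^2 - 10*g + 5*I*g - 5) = -25*I*g^5 + 25*g^4 + 150*I*g^4 - 150*g^3 + 200*I*g^3 - 200*g^2 - 150*I*g^2 + 150*g - 175*I*g + 175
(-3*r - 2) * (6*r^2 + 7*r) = -18*r^3 - 33*r^2 - 14*r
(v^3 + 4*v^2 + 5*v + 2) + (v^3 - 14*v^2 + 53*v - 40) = 2*v^3 - 10*v^2 + 58*v - 38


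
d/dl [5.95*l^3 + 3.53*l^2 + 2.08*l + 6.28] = 17.85*l^2 + 7.06*l + 2.08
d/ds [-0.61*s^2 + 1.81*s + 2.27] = 1.81 - 1.22*s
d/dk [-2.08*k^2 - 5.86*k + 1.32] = -4.16*k - 5.86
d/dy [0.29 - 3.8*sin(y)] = -3.8*cos(y)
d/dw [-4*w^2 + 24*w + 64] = 24 - 8*w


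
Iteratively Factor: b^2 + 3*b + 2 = (b + 2)*(b + 1)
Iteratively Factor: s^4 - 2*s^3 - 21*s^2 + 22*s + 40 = (s + 1)*(s^3 - 3*s^2 - 18*s + 40) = (s - 2)*(s + 1)*(s^2 - s - 20) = (s - 5)*(s - 2)*(s + 1)*(s + 4)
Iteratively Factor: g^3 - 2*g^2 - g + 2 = (g + 1)*(g^2 - 3*g + 2) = (g - 1)*(g + 1)*(g - 2)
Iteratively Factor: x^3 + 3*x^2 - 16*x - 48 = (x - 4)*(x^2 + 7*x + 12) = (x - 4)*(x + 3)*(x + 4)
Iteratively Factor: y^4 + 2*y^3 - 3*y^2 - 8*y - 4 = (y + 1)*(y^3 + y^2 - 4*y - 4) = (y + 1)^2*(y^2 - 4) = (y - 2)*(y + 1)^2*(y + 2)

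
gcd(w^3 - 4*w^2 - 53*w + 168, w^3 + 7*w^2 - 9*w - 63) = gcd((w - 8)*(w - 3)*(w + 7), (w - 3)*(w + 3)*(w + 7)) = w^2 + 4*w - 21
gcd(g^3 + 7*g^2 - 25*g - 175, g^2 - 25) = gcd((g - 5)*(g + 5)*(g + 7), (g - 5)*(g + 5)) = g^2 - 25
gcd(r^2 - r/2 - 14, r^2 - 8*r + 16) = r - 4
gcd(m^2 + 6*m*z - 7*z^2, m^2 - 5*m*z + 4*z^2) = -m + z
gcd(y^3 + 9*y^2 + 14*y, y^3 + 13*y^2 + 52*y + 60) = y + 2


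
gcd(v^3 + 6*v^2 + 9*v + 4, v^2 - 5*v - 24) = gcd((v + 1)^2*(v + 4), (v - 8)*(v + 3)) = 1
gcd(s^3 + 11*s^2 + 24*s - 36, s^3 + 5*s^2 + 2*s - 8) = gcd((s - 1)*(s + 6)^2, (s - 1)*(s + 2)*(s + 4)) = s - 1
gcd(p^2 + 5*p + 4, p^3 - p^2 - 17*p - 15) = p + 1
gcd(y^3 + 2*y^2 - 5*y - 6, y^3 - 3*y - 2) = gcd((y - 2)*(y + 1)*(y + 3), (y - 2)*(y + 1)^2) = y^2 - y - 2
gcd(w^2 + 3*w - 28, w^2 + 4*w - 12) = 1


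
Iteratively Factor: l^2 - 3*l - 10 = (l - 5)*(l + 2)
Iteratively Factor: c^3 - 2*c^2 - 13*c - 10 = (c + 1)*(c^2 - 3*c - 10) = (c - 5)*(c + 1)*(c + 2)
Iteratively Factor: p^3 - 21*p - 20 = (p - 5)*(p^2 + 5*p + 4) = (p - 5)*(p + 1)*(p + 4)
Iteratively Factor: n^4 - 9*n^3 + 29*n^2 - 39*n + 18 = (n - 3)*(n^3 - 6*n^2 + 11*n - 6) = (n - 3)^2*(n^2 - 3*n + 2) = (n - 3)^2*(n - 1)*(n - 2)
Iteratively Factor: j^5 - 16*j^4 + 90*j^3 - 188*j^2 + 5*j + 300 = (j - 5)*(j^4 - 11*j^3 + 35*j^2 - 13*j - 60) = (j - 5)^2*(j^3 - 6*j^2 + 5*j + 12) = (j - 5)^2*(j - 3)*(j^2 - 3*j - 4) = (j - 5)^2*(j - 3)*(j + 1)*(j - 4)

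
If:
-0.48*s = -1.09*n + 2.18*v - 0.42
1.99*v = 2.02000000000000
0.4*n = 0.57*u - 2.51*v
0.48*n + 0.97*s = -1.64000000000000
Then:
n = 0.74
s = -2.06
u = 4.99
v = 1.02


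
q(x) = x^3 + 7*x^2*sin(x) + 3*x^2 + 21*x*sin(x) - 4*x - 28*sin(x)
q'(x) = 7*x^2*cos(x) + 3*x^2 + 14*x*sin(x) + 21*x*cos(x) + 6*x + 21*sin(x) - 28*cos(x) - 4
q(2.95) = 58.04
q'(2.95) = -41.46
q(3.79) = -9.51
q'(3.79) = -104.16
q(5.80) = 119.85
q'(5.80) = 375.82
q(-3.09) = 12.84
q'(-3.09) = 33.27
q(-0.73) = 30.54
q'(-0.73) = -43.48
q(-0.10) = 3.43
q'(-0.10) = -36.41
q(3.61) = 8.93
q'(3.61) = -99.60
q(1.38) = 16.87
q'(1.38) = 52.30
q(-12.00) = -857.37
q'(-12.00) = 891.45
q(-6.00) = -56.62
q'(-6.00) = 144.49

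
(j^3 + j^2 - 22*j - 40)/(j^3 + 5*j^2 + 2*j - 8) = (j - 5)/(j - 1)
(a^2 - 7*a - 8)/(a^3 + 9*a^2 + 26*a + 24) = (a^2 - 7*a - 8)/(a^3 + 9*a^2 + 26*a + 24)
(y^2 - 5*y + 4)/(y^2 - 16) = (y - 1)/(y + 4)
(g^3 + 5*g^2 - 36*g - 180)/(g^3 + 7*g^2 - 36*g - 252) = (g + 5)/(g + 7)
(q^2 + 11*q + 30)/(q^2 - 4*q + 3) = (q^2 + 11*q + 30)/(q^2 - 4*q + 3)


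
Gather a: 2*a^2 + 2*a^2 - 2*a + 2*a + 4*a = 4*a^2 + 4*a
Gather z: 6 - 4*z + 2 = 8 - 4*z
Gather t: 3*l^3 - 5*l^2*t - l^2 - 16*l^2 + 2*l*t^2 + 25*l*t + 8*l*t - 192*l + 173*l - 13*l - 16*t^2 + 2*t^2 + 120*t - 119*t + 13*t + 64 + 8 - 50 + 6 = 3*l^3 - 17*l^2 - 32*l + t^2*(2*l - 14) + t*(-5*l^2 + 33*l + 14) + 28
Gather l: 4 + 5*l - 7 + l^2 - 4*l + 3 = l^2 + l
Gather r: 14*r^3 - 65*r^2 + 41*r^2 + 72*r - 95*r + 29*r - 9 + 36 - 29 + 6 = 14*r^3 - 24*r^2 + 6*r + 4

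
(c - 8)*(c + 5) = c^2 - 3*c - 40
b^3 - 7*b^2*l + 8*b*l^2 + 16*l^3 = (b - 4*l)^2*(b + l)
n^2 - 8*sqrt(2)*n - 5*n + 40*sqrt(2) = (n - 5)*(n - 8*sqrt(2))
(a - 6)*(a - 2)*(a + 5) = a^3 - 3*a^2 - 28*a + 60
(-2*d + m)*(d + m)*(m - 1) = -2*d^2*m + 2*d^2 - d*m^2 + d*m + m^3 - m^2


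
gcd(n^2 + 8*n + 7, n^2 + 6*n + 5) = n + 1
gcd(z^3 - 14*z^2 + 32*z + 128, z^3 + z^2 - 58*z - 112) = z^2 - 6*z - 16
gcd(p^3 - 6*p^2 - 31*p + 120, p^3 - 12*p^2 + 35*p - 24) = p^2 - 11*p + 24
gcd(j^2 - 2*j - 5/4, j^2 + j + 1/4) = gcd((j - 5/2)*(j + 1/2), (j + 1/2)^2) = j + 1/2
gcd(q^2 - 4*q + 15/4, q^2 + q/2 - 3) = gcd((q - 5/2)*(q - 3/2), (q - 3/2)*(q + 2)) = q - 3/2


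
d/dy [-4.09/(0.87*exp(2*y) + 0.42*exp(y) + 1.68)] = (7.1166*exp(y) + 1.7178)*exp(y)/(0.87*exp(2*y) + 0.42*exp(y) + 1.68)^2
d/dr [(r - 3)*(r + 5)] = 2*r + 2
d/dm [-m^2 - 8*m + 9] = -2*m - 8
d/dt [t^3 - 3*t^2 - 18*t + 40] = 3*t^2 - 6*t - 18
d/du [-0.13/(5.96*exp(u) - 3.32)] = 0.7748*exp(u)/(5.96*exp(u) - 3.32)^2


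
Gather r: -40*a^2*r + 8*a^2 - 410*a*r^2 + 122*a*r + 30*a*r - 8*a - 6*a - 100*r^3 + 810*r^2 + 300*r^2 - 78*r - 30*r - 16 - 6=8*a^2 - 14*a - 100*r^3 + r^2*(1110 - 410*a) + r*(-40*a^2 + 152*a - 108) - 22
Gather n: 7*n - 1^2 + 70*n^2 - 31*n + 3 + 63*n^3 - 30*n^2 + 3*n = 63*n^3 + 40*n^2 - 21*n + 2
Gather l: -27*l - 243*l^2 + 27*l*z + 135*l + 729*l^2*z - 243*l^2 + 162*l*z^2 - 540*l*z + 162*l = l^2*(729*z - 486) + l*(162*z^2 - 513*z + 270)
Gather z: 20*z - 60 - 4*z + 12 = 16*z - 48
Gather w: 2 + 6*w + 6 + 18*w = 24*w + 8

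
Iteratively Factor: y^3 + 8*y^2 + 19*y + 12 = (y + 1)*(y^2 + 7*y + 12) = (y + 1)*(y + 4)*(y + 3)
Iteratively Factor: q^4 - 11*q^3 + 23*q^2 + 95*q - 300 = (q - 5)*(q^3 - 6*q^2 - 7*q + 60) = (q - 5)*(q + 3)*(q^2 - 9*q + 20) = (q - 5)^2*(q + 3)*(q - 4)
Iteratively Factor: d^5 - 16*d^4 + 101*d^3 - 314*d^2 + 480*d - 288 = (d - 3)*(d^4 - 13*d^3 + 62*d^2 - 128*d + 96) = (d - 4)*(d - 3)*(d^3 - 9*d^2 + 26*d - 24) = (d - 4)^2*(d - 3)*(d^2 - 5*d + 6) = (d - 4)^2*(d - 3)^2*(d - 2)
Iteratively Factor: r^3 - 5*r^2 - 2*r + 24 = (r + 2)*(r^2 - 7*r + 12) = (r - 4)*(r + 2)*(r - 3)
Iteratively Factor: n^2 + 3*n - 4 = (n + 4)*(n - 1)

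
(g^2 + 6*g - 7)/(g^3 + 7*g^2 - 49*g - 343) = (g - 1)/(g^2 - 49)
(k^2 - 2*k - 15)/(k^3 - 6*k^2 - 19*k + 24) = (k - 5)/(k^2 - 9*k + 8)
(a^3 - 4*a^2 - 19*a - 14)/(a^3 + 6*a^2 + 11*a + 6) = (a - 7)/(a + 3)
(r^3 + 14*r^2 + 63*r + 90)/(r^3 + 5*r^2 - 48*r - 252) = (r^2 + 8*r + 15)/(r^2 - r - 42)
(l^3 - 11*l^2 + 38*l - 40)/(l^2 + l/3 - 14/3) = 3*(l^2 - 9*l + 20)/(3*l + 7)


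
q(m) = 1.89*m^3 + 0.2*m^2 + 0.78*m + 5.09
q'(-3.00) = 50.61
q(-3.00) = -46.48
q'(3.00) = 53.01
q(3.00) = 60.26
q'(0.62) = 3.21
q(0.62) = 6.10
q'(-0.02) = 0.77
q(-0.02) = 5.07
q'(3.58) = 74.88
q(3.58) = 97.16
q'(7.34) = 309.19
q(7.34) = 768.98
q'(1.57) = 15.38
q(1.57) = 14.12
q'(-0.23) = 0.99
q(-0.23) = 4.90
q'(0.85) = 5.22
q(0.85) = 7.06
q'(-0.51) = 2.05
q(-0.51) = 4.49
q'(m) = 5.67*m^2 + 0.4*m + 0.78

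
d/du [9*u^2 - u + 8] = 18*u - 1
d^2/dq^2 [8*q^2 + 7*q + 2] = 16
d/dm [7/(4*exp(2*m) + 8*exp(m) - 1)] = -56*(exp(m) + 1)*exp(m)/(4*exp(2*m) + 8*exp(m) - 1)^2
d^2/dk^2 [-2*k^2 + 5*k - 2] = -4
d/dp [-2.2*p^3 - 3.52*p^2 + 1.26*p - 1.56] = -6.6*p^2 - 7.04*p + 1.26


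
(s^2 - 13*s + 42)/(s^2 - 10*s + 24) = (s - 7)/(s - 4)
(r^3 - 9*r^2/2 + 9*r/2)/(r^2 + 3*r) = (2*r^2 - 9*r + 9)/(2*(r + 3))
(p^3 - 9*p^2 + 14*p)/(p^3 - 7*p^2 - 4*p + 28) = p/(p + 2)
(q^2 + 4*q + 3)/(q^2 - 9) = (q + 1)/(q - 3)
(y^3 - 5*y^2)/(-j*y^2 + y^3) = (5 - y)/(j - y)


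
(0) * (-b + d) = 0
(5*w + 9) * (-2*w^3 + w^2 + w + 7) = -10*w^4 - 13*w^3 + 14*w^2 + 44*w + 63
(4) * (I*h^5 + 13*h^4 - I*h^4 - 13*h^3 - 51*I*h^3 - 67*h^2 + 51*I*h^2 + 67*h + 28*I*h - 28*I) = 4*I*h^5 + 52*h^4 - 4*I*h^4 - 52*h^3 - 204*I*h^3 - 268*h^2 + 204*I*h^2 + 268*h + 112*I*h - 112*I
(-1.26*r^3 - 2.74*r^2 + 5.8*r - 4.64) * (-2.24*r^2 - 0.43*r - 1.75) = 2.8224*r^5 + 6.6794*r^4 - 9.6088*r^3 + 12.6946*r^2 - 8.1548*r + 8.12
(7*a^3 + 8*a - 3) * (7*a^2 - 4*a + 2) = 49*a^5 - 28*a^4 + 70*a^3 - 53*a^2 + 28*a - 6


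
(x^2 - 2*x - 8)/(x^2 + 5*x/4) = 4*(x^2 - 2*x - 8)/(x*(4*x + 5))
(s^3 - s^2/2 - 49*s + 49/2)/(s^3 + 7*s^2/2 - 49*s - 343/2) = (2*s - 1)/(2*s + 7)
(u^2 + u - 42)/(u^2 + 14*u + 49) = (u - 6)/(u + 7)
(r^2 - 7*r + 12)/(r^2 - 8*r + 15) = (r - 4)/(r - 5)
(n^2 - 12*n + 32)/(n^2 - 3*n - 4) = (n - 8)/(n + 1)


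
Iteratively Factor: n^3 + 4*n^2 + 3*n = (n + 1)*(n^2 + 3*n) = (n + 1)*(n + 3)*(n)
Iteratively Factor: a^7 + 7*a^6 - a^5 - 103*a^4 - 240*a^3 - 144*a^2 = (a - 4)*(a^6 + 11*a^5 + 43*a^4 + 69*a^3 + 36*a^2) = (a - 4)*(a + 3)*(a^5 + 8*a^4 + 19*a^3 + 12*a^2) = a*(a - 4)*(a + 3)*(a^4 + 8*a^3 + 19*a^2 + 12*a) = a*(a - 4)*(a + 3)^2*(a^3 + 5*a^2 + 4*a) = a*(a - 4)*(a + 1)*(a + 3)^2*(a^2 + 4*a) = a*(a - 4)*(a + 1)*(a + 3)^2*(a + 4)*(a)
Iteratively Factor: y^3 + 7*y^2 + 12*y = (y)*(y^2 + 7*y + 12) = y*(y + 3)*(y + 4)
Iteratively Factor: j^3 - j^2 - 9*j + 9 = (j - 1)*(j^2 - 9) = (j - 3)*(j - 1)*(j + 3)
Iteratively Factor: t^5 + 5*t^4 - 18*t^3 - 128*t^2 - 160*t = (t + 4)*(t^4 + t^3 - 22*t^2 - 40*t) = (t + 4)^2*(t^3 - 3*t^2 - 10*t) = (t - 5)*(t + 4)^2*(t^2 + 2*t) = t*(t - 5)*(t + 4)^2*(t + 2)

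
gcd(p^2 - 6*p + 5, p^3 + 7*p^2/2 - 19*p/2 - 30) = 1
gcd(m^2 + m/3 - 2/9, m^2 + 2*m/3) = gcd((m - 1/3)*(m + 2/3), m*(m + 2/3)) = m + 2/3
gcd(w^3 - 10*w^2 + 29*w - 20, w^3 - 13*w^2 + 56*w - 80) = w^2 - 9*w + 20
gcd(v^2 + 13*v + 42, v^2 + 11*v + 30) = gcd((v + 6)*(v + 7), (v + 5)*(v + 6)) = v + 6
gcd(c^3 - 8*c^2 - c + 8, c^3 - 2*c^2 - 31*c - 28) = c + 1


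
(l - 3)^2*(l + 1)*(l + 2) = l^4 - 3*l^3 - 7*l^2 + 15*l + 18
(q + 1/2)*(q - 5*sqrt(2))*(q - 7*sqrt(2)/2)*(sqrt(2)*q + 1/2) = sqrt(2)*q^4 - 33*q^3/2 + sqrt(2)*q^3/2 - 33*q^2/4 + 123*sqrt(2)*q^2/4 + 35*q/2 + 123*sqrt(2)*q/8 + 35/4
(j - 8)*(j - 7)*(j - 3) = j^3 - 18*j^2 + 101*j - 168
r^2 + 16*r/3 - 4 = (r - 2/3)*(r + 6)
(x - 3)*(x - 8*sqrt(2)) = x^2 - 8*sqrt(2)*x - 3*x + 24*sqrt(2)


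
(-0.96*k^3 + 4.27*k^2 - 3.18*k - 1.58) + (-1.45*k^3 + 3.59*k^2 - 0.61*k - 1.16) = -2.41*k^3 + 7.86*k^2 - 3.79*k - 2.74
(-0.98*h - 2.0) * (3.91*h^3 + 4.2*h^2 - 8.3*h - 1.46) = -3.8318*h^4 - 11.936*h^3 - 0.266*h^2 + 18.0308*h + 2.92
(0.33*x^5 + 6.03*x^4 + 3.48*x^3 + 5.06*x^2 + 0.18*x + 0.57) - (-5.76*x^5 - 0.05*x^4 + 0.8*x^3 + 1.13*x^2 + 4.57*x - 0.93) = 6.09*x^5 + 6.08*x^4 + 2.68*x^3 + 3.93*x^2 - 4.39*x + 1.5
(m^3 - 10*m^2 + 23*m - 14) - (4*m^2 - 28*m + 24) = m^3 - 14*m^2 + 51*m - 38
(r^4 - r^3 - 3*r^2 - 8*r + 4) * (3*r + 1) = 3*r^5 - 2*r^4 - 10*r^3 - 27*r^2 + 4*r + 4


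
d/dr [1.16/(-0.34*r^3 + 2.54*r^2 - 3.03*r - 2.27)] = (1.1832*r^2 - 5.8928*r + 3.5148)/(0.34*r^3 - 2.54*r^2 + 3.03*r + 2.27)^2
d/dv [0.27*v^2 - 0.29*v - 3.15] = 0.54*v - 0.29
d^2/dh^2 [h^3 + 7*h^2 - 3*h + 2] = 6*h + 14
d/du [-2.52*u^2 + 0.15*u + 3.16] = 0.15 - 5.04*u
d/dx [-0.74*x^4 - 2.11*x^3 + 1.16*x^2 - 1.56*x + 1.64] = -2.96*x^3 - 6.33*x^2 + 2.32*x - 1.56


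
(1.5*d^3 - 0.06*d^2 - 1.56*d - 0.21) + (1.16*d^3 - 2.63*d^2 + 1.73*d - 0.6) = 2.66*d^3 - 2.69*d^2 + 0.17*d - 0.81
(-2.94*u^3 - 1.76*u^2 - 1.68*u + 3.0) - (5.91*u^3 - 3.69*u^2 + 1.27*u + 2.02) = -8.85*u^3 + 1.93*u^2 - 2.95*u + 0.98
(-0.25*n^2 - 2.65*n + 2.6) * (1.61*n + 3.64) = -0.4025*n^3 - 5.1765*n^2 - 5.46*n + 9.464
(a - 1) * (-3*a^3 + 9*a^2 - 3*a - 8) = -3*a^4 + 12*a^3 - 12*a^2 - 5*a + 8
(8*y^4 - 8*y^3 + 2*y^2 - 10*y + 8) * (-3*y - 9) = -24*y^5 - 48*y^4 + 66*y^3 + 12*y^2 + 66*y - 72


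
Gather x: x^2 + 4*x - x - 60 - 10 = x^2 + 3*x - 70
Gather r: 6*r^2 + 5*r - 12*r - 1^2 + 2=6*r^2 - 7*r + 1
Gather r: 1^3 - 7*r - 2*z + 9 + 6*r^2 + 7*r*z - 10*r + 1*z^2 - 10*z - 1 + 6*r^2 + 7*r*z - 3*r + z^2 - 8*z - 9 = 12*r^2 + r*(14*z - 20) + 2*z^2 - 20*z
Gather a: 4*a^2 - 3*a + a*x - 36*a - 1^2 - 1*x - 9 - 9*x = 4*a^2 + a*(x - 39) - 10*x - 10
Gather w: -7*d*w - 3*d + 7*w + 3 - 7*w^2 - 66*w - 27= -3*d - 7*w^2 + w*(-7*d - 59) - 24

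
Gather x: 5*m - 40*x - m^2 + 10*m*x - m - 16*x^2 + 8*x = -m^2 + 4*m - 16*x^2 + x*(10*m - 32)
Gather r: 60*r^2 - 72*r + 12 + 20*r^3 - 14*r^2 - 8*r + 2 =20*r^3 + 46*r^2 - 80*r + 14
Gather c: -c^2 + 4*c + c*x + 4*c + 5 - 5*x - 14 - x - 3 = -c^2 + c*(x + 8) - 6*x - 12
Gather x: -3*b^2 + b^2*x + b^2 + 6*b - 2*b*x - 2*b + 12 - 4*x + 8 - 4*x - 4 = -2*b^2 + 4*b + x*(b^2 - 2*b - 8) + 16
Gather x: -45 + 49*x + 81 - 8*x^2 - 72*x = -8*x^2 - 23*x + 36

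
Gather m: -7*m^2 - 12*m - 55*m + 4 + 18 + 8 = -7*m^2 - 67*m + 30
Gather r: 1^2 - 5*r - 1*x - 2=-5*r - x - 1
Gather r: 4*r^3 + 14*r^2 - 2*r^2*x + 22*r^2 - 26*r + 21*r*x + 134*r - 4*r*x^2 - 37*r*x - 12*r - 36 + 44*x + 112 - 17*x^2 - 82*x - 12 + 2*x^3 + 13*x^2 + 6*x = 4*r^3 + r^2*(36 - 2*x) + r*(-4*x^2 - 16*x + 96) + 2*x^3 - 4*x^2 - 32*x + 64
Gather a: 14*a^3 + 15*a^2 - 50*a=14*a^3 + 15*a^2 - 50*a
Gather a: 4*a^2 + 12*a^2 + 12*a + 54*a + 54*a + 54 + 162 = 16*a^2 + 120*a + 216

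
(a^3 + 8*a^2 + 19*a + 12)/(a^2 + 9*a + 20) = (a^2 + 4*a + 3)/(a + 5)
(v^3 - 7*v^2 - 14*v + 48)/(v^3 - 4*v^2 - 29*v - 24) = (v - 2)/(v + 1)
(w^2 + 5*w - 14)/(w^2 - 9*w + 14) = (w + 7)/(w - 7)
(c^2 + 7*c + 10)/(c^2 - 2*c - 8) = (c + 5)/(c - 4)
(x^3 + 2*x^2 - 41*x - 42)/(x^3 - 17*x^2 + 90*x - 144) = (x^2 + 8*x + 7)/(x^2 - 11*x + 24)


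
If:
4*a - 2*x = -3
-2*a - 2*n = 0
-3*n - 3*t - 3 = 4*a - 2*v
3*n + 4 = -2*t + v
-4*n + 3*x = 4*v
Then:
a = 57/68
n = -57/68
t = 59/68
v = 219/68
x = 54/17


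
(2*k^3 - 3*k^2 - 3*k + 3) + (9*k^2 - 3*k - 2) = 2*k^3 + 6*k^2 - 6*k + 1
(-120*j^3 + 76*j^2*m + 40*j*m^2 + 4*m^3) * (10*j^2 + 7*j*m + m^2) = -1200*j^5 - 80*j^4*m + 812*j^3*m^2 + 396*j^2*m^3 + 68*j*m^4 + 4*m^5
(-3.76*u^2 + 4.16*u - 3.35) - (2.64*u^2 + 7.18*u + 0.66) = -6.4*u^2 - 3.02*u - 4.01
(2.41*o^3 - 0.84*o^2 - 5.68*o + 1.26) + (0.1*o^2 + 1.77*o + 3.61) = 2.41*o^3 - 0.74*o^2 - 3.91*o + 4.87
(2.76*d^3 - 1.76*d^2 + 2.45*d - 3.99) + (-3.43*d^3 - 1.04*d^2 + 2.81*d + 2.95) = -0.67*d^3 - 2.8*d^2 + 5.26*d - 1.04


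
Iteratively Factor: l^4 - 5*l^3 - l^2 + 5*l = (l + 1)*(l^3 - 6*l^2 + 5*l) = (l - 5)*(l + 1)*(l^2 - l) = l*(l - 5)*(l + 1)*(l - 1)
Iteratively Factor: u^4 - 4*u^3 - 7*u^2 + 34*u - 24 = (u - 4)*(u^3 - 7*u + 6) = (u - 4)*(u + 3)*(u^2 - 3*u + 2) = (u - 4)*(u - 1)*(u + 3)*(u - 2)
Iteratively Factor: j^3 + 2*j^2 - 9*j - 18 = (j - 3)*(j^2 + 5*j + 6) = (j - 3)*(j + 3)*(j + 2)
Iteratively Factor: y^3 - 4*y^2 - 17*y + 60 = (y - 3)*(y^2 - y - 20) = (y - 5)*(y - 3)*(y + 4)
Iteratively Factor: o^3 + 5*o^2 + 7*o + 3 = (o + 1)*(o^2 + 4*o + 3) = (o + 1)^2*(o + 3)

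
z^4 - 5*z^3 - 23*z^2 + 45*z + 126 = (z - 7)*(z - 3)*(z + 2)*(z + 3)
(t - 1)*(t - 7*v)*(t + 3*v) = t^3 - 4*t^2*v - t^2 - 21*t*v^2 + 4*t*v + 21*v^2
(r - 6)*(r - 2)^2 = r^3 - 10*r^2 + 28*r - 24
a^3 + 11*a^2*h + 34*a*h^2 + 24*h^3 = (a + h)*(a + 4*h)*(a + 6*h)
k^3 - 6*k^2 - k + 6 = (k - 6)*(k - 1)*(k + 1)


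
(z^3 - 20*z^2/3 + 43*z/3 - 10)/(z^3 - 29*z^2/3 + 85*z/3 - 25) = (z - 2)/(z - 5)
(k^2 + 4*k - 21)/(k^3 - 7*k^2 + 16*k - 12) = (k + 7)/(k^2 - 4*k + 4)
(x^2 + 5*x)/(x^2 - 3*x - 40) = x/(x - 8)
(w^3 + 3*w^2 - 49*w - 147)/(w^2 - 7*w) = w + 10 + 21/w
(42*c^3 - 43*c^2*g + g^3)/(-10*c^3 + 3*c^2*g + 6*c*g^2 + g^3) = (-42*c^2 + c*g + g^2)/(10*c^2 + 7*c*g + g^2)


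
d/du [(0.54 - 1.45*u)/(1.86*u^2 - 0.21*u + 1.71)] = (2.697*u^2 - 2.0088*u - 2.3661)/(3.4596*u^4 - 0.7812*u^3 + 6.4053*u^2 - 0.7182*u + 2.9241)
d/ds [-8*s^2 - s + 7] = -16*s - 1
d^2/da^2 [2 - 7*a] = 0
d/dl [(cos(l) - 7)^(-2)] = 2*sin(l)/(cos(l) - 7)^3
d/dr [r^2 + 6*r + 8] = 2*r + 6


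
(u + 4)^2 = u^2 + 8*u + 16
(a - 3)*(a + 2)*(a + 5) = a^3 + 4*a^2 - 11*a - 30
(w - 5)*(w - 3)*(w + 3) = w^3 - 5*w^2 - 9*w + 45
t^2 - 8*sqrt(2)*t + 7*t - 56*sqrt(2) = (t + 7)*(t - 8*sqrt(2))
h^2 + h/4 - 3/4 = (h - 3/4)*(h + 1)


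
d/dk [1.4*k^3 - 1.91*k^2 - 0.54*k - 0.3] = 4.2*k^2 - 3.82*k - 0.54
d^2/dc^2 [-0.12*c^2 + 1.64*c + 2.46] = -0.240000000000000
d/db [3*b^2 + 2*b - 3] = 6*b + 2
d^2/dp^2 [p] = 0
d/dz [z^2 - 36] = 2*z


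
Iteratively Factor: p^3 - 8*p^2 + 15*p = (p - 5)*(p^2 - 3*p) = (p - 5)*(p - 3)*(p)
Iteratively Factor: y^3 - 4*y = (y - 2)*(y^2 + 2*y) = (y - 2)*(y + 2)*(y)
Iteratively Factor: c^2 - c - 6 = (c - 3)*(c + 2)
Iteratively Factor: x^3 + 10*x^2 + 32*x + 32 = (x + 2)*(x^2 + 8*x + 16) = (x + 2)*(x + 4)*(x + 4)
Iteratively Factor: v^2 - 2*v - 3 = (v - 3)*(v + 1)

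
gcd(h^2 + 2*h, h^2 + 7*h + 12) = 1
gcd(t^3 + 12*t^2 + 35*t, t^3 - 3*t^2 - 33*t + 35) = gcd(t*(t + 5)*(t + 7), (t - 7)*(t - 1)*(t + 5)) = t + 5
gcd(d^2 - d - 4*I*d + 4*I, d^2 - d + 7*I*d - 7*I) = d - 1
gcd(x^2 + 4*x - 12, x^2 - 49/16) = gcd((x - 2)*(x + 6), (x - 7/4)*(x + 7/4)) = 1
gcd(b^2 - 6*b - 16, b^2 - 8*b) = b - 8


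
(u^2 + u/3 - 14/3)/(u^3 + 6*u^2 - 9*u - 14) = (u + 7/3)/(u^2 + 8*u + 7)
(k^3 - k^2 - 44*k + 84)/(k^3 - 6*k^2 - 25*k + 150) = (k^2 + 5*k - 14)/(k^2 - 25)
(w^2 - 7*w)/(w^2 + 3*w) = (w - 7)/(w + 3)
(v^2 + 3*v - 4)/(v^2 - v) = (v + 4)/v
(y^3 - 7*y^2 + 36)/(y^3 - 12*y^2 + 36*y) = (y^2 - y - 6)/(y*(y - 6))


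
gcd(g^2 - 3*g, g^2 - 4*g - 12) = 1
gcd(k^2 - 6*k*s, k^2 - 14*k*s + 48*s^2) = -k + 6*s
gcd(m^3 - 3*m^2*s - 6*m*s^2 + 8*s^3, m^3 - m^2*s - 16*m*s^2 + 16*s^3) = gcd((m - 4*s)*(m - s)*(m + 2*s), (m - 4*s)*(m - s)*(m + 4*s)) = m^2 - 5*m*s + 4*s^2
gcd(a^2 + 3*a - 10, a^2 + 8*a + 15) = a + 5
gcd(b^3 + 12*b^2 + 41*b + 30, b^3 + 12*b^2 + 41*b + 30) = b^3 + 12*b^2 + 41*b + 30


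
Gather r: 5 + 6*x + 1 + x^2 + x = x^2 + 7*x + 6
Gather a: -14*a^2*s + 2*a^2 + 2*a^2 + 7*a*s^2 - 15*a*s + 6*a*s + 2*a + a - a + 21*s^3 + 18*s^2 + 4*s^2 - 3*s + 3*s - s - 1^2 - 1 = a^2*(4 - 14*s) + a*(7*s^2 - 9*s + 2) + 21*s^3 + 22*s^2 - s - 2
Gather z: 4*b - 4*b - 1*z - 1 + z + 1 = 0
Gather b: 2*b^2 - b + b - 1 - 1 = 2*b^2 - 2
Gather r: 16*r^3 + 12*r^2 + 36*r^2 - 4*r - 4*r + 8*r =16*r^3 + 48*r^2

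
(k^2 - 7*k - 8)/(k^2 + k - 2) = (k^2 - 7*k - 8)/(k^2 + k - 2)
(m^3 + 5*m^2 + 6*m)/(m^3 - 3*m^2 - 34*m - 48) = m/(m - 8)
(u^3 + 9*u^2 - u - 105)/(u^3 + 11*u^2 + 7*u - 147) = (u + 5)/(u + 7)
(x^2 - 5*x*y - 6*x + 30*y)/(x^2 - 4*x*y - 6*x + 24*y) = (x - 5*y)/(x - 4*y)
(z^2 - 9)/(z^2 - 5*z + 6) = (z + 3)/(z - 2)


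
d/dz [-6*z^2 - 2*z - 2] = -12*z - 2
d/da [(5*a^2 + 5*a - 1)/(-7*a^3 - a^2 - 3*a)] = (35*a^4 + 70*a^3 - 31*a^2 - 2*a - 3)/(a^2*(49*a^4 + 14*a^3 + 43*a^2 + 6*a + 9))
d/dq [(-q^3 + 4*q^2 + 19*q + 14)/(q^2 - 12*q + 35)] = (-q^2 + 10*q + 17)/(q^2 - 10*q + 25)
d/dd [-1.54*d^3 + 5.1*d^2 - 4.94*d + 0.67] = -4.62*d^2 + 10.2*d - 4.94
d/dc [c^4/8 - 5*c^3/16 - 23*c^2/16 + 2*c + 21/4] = c^3/2 - 15*c^2/16 - 23*c/8 + 2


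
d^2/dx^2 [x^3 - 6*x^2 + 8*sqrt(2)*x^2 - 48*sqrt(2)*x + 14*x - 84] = 6*x - 12 + 16*sqrt(2)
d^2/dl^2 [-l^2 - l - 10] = -2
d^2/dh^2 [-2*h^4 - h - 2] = -24*h^2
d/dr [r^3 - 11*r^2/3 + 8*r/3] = 3*r^2 - 22*r/3 + 8/3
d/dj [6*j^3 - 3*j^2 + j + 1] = 18*j^2 - 6*j + 1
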